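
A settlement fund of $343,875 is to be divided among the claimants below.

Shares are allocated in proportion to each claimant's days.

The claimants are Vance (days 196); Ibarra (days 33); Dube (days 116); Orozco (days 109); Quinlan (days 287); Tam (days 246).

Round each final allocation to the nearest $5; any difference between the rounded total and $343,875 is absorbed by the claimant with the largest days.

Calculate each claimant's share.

Vance: $68,285 · Ibarra: $11,495 · Dube: $40,415 · Orozco: $37,975 · Quinlan: $100,000 · Tam: $85,705

Sum of days: 196 + 33 + 116 + 109 + 287 + 246 = 987.
Pro-rata amounts: Vance 68,287.23; Ibarra 11,497.34; Dube 40,414.89; Orozco 37,976.06; Quinlan 99,992.02; Tam 85,707.45.
After rounding ($5): Vance $68,285; Ibarra $11,495; Dube $40,415; Orozco $37,975; Quinlan $99,990; Tam $85,705. Sum = $343,865.
Difference $343,875 − $343,865 = +$10 applied to largest days (Quinlan): Quinlan becomes $100,000.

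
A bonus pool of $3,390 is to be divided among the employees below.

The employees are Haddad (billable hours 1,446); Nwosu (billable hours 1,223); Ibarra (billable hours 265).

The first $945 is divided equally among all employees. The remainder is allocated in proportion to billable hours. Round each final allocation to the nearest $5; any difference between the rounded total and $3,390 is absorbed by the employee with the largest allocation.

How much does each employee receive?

$945 shared equally gives $315 per employee.
Remainder $2,445 by billable hours (total 2,934): Haddad 1,205.00 → $1,205; Nwosu 1,019.17 → $1,020; Ibarra 220.83 → $220.
Totals: Haddad $315 + $1,205 = $1,520; Nwosu $315 + $1,020 = $1,335; Ibarra $315 + $220 = $535.

Haddad: $1,520 · Nwosu: $1,335 · Ibarra: $535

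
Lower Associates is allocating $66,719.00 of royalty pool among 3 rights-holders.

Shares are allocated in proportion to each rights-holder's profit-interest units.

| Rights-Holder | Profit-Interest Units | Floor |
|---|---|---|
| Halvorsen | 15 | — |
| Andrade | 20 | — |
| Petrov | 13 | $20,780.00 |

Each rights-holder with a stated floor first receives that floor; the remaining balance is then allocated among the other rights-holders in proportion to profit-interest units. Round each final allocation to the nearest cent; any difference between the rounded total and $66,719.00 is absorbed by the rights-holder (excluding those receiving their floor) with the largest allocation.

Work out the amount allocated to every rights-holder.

Fund the minimums — Petrov $20,780.00. Balance $45,939.00.
Balance split over remaining profit-interest units 35: Halvorsen 19,688.1429 → $19,688.14; Andrade 26,250.8571 → $26,250.86.

Halvorsen: $19,688.14 | Andrade: $26,250.86 | Petrov: $20,780.00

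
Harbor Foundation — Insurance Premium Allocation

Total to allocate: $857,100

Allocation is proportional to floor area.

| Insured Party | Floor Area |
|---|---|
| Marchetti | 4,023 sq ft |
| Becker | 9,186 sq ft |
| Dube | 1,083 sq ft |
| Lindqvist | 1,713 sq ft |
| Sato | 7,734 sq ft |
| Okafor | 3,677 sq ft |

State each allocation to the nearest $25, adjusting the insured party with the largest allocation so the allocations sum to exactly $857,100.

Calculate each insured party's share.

Marchetti: $125,775 | Becker: $287,200 | Dube: $33,850 | Lindqvist: $53,550 | Sato: $241,775 | Okafor: $114,950

Sum of floor area: 27,416.
Unrounded shares: Marchetti 4,023/27,416 × $857,100 = 125,770.11; Becker 9,186/27,416 × $857,100 = 287,179.77; Dube 1,083/27,416 × $857,100 = 33,857.58; Lindqvist 1,713/27,416 × $857,100 = 53,553.12; Sato 7,734/27,416 × $857,100 = 241,786.23; Okafor 3,677/27,416 × $857,100 = 114,953.19.
Rounded to nearest $25: Marchetti $125,775; Becker $287,175; Dube $33,850; Lindqvist $53,550; Sato $241,775; Okafor $114,950. Sum = $857,075.
Difference $857,100 − $857,075 = +$25 applied to largest allocation (Becker): Becker becomes $287,200.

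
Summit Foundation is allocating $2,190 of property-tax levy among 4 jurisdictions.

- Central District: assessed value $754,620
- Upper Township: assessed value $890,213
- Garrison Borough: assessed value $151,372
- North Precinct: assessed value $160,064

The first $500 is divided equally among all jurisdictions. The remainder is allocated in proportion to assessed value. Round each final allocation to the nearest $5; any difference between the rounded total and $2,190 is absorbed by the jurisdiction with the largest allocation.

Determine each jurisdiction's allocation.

Central District: $775 · Upper Township: $895 · Garrison Borough: $255 · North Precinct: $265

First tranche $500 split equally: $125 each.
Remainder $1,690 by assessed value (total 1,956,269): Central District 651.91 → $650; Upper Township 769.05 → $770; Garrison Borough 130.77 → $130; North Precinct 138.28 → $140.
Totals: Central District $125 + $650 = $775; Upper Township $125 + $770 = $895; Garrison Borough $125 + $130 = $255; North Precinct $125 + $140 = $265.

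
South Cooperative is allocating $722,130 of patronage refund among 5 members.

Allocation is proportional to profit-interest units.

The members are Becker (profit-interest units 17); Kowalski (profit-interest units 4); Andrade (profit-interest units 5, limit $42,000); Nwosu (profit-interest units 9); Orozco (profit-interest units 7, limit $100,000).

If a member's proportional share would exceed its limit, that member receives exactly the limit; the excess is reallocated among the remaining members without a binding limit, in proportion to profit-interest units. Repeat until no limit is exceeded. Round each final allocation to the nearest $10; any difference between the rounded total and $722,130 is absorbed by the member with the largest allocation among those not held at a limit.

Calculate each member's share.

Becker: $328,740 | Kowalski: $77,350 | Andrade: $42,000 | Nwosu: $174,040 | Orozco: $100,000

Total profit-interest units = 42.
Pro-rata shares before constraints: Becker 292,290.71; Kowalski 68,774.29; Andrade 85,967.86; Nwosu 154,742.14; Orozco 120,355.00.
Cap binds for Andrade ($42,000), Orozco ($100,000); residual $580,130 reallocated over remaining profit-interest units 30.
Shares after redistribution: Becker 328,740.33 → $328,740; Kowalski 77,350.67 → $77,350; Nwosu 174,039.00 → $174,040.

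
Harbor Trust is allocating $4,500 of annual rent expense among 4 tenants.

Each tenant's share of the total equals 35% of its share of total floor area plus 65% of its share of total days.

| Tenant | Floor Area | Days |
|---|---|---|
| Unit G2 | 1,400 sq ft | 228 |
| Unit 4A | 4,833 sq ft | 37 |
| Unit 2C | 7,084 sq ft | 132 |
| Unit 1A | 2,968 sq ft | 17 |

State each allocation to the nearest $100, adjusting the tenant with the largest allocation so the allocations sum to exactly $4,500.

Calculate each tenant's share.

Totals — floor area 16,285, days 414.
Combined weights (35% floor area + 65% days): Unit G2 0.3881; Unit 4A 0.1620; Unit 2C 0.3595; Unit 1A 0.0905.
Unrounded shares: Unit G2 1,746.27; Unit 4A 728.84; Unit 2C 1,617.74; Unit 1A 407.16.
After rounding ($100): Unit G2 $1,700; Unit 4A $700; Unit 2C $1,600; Unit 1A $400. Sum = $4,400.
Difference $4,500 − $4,400 = +$100 applied to largest allocation (Unit G2): Unit G2 becomes $1,800.

Unit G2: $1,800; Unit 4A: $700; Unit 2C: $1,600; Unit 1A: $400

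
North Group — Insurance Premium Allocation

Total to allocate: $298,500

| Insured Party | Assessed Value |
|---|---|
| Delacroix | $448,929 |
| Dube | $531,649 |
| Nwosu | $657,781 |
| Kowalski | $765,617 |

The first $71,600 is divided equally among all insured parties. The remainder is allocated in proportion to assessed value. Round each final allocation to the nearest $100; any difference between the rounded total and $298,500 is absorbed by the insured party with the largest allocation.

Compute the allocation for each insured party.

Equal tier: $71,600 ÷ 4 = $17,900 apiece.
Remainder $226,900 by assessed value (total 2,403,976): Delacroix 42,372.30 → $42,400; Dube 50,179.85 → $50,200; Nwosu 62,084.86 → $62,100; Kowalski 72,262.99 → $72,300.
Rounding difference −$100 on remainder applied to Kowalski.
Totals: Delacroix $17,900 + $42,400 = $60,300; Dube $17,900 + $50,200 = $68,100; Nwosu $17,900 + $62,100 = $80,000; Kowalski $17,900 + $72,200 = $90,100.

Delacroix: $60,300 | Dube: $68,100 | Nwosu: $80,000 | Kowalski: $90,100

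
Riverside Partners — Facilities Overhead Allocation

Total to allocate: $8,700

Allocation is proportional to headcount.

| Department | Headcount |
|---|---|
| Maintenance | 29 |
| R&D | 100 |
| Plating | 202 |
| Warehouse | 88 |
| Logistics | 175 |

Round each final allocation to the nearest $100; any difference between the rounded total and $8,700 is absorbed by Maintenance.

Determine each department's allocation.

Maintenance: $300 | R&D: $1,500 | Plating: $3,000 | Warehouse: $1,300 | Logistics: $2,600

Combined headcount = 594.
Unrounded shares: Maintenance 29/594 × $8,700 = 424.75; R&D 100/594 × $8,700 = 1,464.65; Plating 202/594 × $8,700 = 2,958.59; Warehouse 88/594 × $8,700 = 1,288.89; Logistics 175/594 × $8,700 = 2,563.13.
At nearest $100: Maintenance $400; R&D $1,500; Plating $3,000; Warehouse $1,300; Logistics $2,600. Sum = $8,800.
Difference $8,700 − $8,800 = −$100 applied to Maintenance: Maintenance becomes $300.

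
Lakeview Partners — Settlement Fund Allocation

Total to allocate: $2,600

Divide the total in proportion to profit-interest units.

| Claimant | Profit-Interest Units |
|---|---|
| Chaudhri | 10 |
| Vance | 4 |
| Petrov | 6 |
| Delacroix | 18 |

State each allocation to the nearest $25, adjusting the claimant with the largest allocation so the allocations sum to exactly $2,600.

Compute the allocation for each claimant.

Total profit-interest units = 38.
Proportional shares: Chaudhri 10/38 × $2,600 = 684.21; Vance 4/38 × $2,600 = 273.68; Petrov 6/38 × $2,600 = 410.53; Delacroix 18/38 × $2,600 = 1,231.58.
After rounding ($25): Chaudhri $675; Vance $275; Petrov $400; Delacroix $1,225. Sum = $2,575.
Difference $2,600 − $2,575 = +$25 applied to largest allocation (Delacroix): Delacroix becomes $1,250.

Chaudhri: $675 · Vance: $275 · Petrov: $400 · Delacroix: $1,250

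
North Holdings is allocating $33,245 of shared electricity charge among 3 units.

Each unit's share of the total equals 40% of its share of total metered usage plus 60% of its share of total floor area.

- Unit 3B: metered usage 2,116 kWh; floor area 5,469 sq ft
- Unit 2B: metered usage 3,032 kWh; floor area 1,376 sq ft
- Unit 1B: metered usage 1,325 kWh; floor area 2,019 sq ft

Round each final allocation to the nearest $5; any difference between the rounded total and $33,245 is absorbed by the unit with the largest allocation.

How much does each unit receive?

Unit 3B: $16,655; Unit 2B: $9,325; Unit 1B: $7,265

Metered usage total 6,473; floor area total 8,864.
Composite weights (40% metered usage + 60% floor area): Unit 3B 0.5010; Unit 2B 0.2805; Unit 1B 0.2185.
Raw shares: Unit 3B 16,654.17; Unit 2B 9,325.35; Unit 1B 7,265.49.
Rounded to nearest $5: Unit 3B $16,655; Unit 2B $9,325; Unit 1B $7,265. Sum = $33,245.
No rounding difference to absorb.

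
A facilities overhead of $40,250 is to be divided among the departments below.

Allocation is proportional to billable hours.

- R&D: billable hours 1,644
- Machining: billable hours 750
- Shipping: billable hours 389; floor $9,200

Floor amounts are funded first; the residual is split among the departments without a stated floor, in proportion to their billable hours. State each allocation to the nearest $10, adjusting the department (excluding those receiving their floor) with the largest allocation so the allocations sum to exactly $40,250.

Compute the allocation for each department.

Minimums first: Shipping $9,200. Residual $31,050.
Residual split over remaining billable hours 2,394: R&D 21,322.56 → $21,320; Machining 9,727.44 → $9,730.

R&D: $21,320; Machining: $9,730; Shipping: $9,200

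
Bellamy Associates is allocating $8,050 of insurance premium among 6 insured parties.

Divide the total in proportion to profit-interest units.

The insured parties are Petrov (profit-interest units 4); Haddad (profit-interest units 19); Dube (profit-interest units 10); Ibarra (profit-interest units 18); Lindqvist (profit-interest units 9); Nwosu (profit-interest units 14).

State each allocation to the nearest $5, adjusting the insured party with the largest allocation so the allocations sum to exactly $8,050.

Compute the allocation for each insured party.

Combined profit-interest units = 74.
Raw shares: Petrov 4/74 × $8,050 = 435.14; Haddad 19/74 × $8,050 = 2,066.89; Dube 10/74 × $8,050 = 1,087.84; Ibarra 18/74 × $8,050 = 1,958.11; Lindqvist 9/74 × $8,050 = 979.05; Nwosu 14/74 × $8,050 = 1,522.97.
Rounded to nearest $5: Petrov $435; Haddad $2,065; Dube $1,090; Ibarra $1,960; Lindqvist $980; Nwosu $1,525. Sum = $8,055.
Difference $8,050 − $8,055 = −$5 applied to largest allocation (Haddad): Haddad becomes $2,060.

Petrov: $435 · Haddad: $2,060 · Dube: $1,090 · Ibarra: $1,960 · Lindqvist: $980 · Nwosu: $1,525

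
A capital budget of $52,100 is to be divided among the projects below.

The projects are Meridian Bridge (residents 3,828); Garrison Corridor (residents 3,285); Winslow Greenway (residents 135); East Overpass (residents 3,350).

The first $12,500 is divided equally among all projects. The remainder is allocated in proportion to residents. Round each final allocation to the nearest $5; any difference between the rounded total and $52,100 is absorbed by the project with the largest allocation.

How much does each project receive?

First tranche $12,500 split equally: $3,125 each.
Remainder $39,600 by residents (total 10,598): Meridian Bridge 14,303.53 → $14,305; Garrison Corridor 12,274.58 → $12,275; Winslow Greenway 504.43 → $505; East Overpass 12,517.46 → $12,515.
Totals: Meridian Bridge $3,125 + $14,305 = $17,430; Garrison Corridor $3,125 + $12,275 = $15,400; Winslow Greenway $3,125 + $505 = $3,630; East Overpass $3,125 + $12,515 = $15,640.

Meridian Bridge: $17,430 · Garrison Corridor: $15,400 · Winslow Greenway: $3,630 · East Overpass: $15,640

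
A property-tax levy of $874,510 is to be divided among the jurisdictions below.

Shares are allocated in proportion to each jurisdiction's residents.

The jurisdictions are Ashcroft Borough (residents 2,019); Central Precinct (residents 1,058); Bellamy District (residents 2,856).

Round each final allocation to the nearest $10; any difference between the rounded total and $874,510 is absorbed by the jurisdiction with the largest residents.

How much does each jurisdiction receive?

Sum of residents: 5,933.
Pro-rata amounts: Ashcroft Borough 2,019/5,933 × $874,510 = 297,595.77; Central Precinct 1,058/5,933 × $874,510 = 155,946.67; Bellamy District 2,856/5,933 × $874,510 = 420,967.56.
Rounded to nearest $10: Ashcroft Borough $297,600; Central Precinct $155,950; Bellamy District $420,970. Sum = $874,520.
Difference $874,510 − $874,520 = −$10 applied to largest residents (Bellamy District): Bellamy District becomes $420,960.

Ashcroft Borough: $297,600; Central Precinct: $155,950; Bellamy District: $420,960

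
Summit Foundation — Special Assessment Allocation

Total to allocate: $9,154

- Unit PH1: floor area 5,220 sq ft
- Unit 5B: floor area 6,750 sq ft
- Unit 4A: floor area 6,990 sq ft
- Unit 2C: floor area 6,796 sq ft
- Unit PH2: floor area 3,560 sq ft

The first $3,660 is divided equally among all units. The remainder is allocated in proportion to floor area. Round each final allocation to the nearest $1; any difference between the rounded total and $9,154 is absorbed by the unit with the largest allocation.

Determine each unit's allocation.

Unit PH1: $1,710 · Unit 5B: $1,997 · Unit 4A: $2,042 · Unit 2C: $2,006 · Unit PH2: $1,399

First tranche $3,660 split equally: $732 each.
Remainder $5,494 by floor area (total 29,316): Unit PH1 978.26 → $978; Unit 5B 1,264.99 → $1,265; Unit 4A 1,309.97 → $1,310; Unit 2C 1,273.61 → $1,274; Unit PH2 667.17 → $667.
Totals: Unit PH1 $732 + $978 = $1,710; Unit 5B $732 + $1,265 = $1,997; Unit 4A $732 + $1,310 = $2,042; Unit 2C $732 + $1,274 = $2,006; Unit PH2 $732 + $667 = $1,399.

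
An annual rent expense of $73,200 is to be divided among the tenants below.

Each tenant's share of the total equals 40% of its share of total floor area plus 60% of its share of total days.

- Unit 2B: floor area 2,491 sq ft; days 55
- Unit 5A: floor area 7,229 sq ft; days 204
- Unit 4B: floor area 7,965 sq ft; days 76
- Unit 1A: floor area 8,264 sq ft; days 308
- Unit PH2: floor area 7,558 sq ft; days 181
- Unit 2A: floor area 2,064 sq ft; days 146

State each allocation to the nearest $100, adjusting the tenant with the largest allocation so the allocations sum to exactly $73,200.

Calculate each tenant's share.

Unit 2B: $4,500 · Unit 5A: $15,200 · Unit 4B: $10,000 · Unit 1A: $20,800 · Unit PH2: $14,400 · Unit 2A: $8,300

Floor area total 35,571; days total 970.
Combined weights (40% floor area + 60% days): Unit 2B 0.0620; Unit 5A 0.2075; Unit 4B 0.1366; Unit 1A 0.2834; Unit PH2 0.1969; Unit 2A 0.1135.
Raw shares: Unit 2B 4,540.76; Unit 5A 15,187.28; Unit 4B 9,997.48; Unit 1A 20,748.18; Unit PH2 14,416.69; Unit 2A 8,309.61.
At nearest $100: Unit 2B $4,500; Unit 5A $15,200; Unit 4B $10,000; Unit 1A $20,700; Unit PH2 $14,400; Unit 2A $8,300. Sum = $73,100.
Difference $73,200 − $73,100 = +$100 applied to largest allocation (Unit 1A): Unit 1A becomes $20,800.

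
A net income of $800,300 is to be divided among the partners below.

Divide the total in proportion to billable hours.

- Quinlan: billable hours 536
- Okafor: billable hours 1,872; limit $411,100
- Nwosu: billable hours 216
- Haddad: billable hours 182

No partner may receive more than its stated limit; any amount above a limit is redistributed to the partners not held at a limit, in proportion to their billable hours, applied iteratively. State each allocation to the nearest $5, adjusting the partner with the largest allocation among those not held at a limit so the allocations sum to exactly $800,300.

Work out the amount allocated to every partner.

Quinlan: $223,350; Okafor: $411,100; Nwosu: $90,010; Haddad: $75,840

Sum of billable hours: 2,806.
Unconstrained shares: Quinlan 152,872.70; Okafor 533,913.61; Nwosu 61,605.42; Haddad 51,908.27.
Cap binds for Okafor ($411,100); residual $389,200 reallocated over remaining billable hours 934.
Shares after redistribution: Quinlan 223,352.46 → $223,350; Nwosu 90,007.71 → $90,010; Haddad 75,839.83 → $75,840.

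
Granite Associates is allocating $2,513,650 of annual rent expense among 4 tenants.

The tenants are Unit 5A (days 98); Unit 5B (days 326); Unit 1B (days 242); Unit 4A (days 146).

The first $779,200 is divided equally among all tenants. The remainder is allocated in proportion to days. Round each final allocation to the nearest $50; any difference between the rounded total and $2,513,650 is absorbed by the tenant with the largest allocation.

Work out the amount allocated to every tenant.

Unit 5A: $404,150 | Unit 5B: $891,150 | Unit 1B: $711,700 | Unit 4A: $506,650

Equal tier: $779,200 ÷ 4 = $194,800 apiece.
Remainder $1,734,450 by days (total 812): Unit 5A 209,330.17 → $209,350; Unit 5B 696,343.23 → $696,350; Unit 1B 516,917.36 → $516,900; Unit 4A 311,859.24 → $311,850.
Totals: Unit 5A $194,800 + $209,350 = $404,150; Unit 5B $194,800 + $696,350 = $891,150; Unit 1B $194,800 + $516,900 = $711,700; Unit 4A $194,800 + $311,850 = $506,650.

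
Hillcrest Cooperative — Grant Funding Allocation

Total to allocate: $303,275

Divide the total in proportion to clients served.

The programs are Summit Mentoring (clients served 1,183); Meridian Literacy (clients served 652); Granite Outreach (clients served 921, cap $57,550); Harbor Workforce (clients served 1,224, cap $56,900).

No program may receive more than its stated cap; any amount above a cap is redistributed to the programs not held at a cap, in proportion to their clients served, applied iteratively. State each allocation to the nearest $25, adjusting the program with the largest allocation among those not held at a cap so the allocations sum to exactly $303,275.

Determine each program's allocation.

Summit Mentoring: $121,725 · Meridian Literacy: $67,100 · Granite Outreach: $57,550 · Harbor Workforce: $56,900

Clients served total: 3,980.
Proportional shares (ignoring caps): Summit Mentoring 90,144.30; Meridian Literacy 49,682.24; Granite Outreach 70,179.97; Harbor Workforce 93,268.49.
Held at cap: Granite Outreach ($57,550), Harbor Workforce ($56,900); balance $188,825 reallocated over remaining clients served 1,835.
Shares after redistribution: Summit Mentoring 121,732.96 → $121,725; Meridian Literacy 67,092.04 → $67,100.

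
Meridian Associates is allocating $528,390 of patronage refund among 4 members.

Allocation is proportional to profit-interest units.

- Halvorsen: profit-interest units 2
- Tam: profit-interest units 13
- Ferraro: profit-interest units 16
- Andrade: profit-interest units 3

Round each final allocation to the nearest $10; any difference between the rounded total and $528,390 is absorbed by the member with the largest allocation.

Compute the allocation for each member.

Halvorsen: $31,080; Tam: $202,030; Ferraro: $248,660; Andrade: $46,620

Sum of profit-interest units: 34.
Pro-rata amounts: Halvorsen 2/34 × $528,390 = 31,081.76; Tam 13/34 × $528,390 = 202,031.47; Ferraro 16/34 × $528,390 = 248,654.12; Andrade 3/34 × $528,390 = 46,622.65.
At nearest $10: Halvorsen $31,080; Tam $202,030; Ferraro $248,650; Andrade $46,620. Sum = $528,380.
Difference $528,390 − $528,380 = +$10 applied to largest allocation (Ferraro): Ferraro becomes $248,660.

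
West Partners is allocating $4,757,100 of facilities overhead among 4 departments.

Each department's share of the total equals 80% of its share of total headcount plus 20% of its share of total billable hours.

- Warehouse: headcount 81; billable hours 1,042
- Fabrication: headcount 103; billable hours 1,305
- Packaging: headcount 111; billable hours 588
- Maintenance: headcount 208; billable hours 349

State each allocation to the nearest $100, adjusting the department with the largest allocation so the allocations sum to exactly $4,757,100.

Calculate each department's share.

Warehouse: $914,700 · Fabrication: $1,157,400 · Packaging: $1,010,200 · Maintenance: $1,674,800

Totals — headcount 503, billable hours 3,284.
Combined weights (80% headcount + 20% billable hours): Warehouse 0.1923; Fabrication 0.2433; Packaging 0.2124; Maintenance 0.3521.
Raw shares: Warehouse 914,724.84; Fabrication 1,157,370.78; Packaging 1,010,173.72; Maintenance 1,674,830.66.
At nearest $100: Warehouse $914,700; Fabrication $1,157,400; Packaging $1,010,200; Maintenance $1,674,800. Sum = $4,757,100.
No rounding difference to absorb.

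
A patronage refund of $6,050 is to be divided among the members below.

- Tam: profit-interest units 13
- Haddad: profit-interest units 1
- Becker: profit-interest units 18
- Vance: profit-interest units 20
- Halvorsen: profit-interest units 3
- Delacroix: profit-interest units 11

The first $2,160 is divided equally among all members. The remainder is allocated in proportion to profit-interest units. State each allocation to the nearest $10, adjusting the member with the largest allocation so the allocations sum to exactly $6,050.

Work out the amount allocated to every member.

Tam: $1,130 | Haddad: $420 | Becker: $1,420 | Vance: $1,530 | Halvorsen: $540 | Delacroix: $1,010

First tranche $2,160 split equally: $360 each.
Remainder $3,890 by profit-interest units (total 66): Tam 766.21 → $770; Haddad 58.94 → $60; Becker 1,060.91 → $1,060; Vance 1,178.79 → $1,180; Halvorsen 176.82 → $180; Delacroix 648.33 → $650.
Rounding difference −$10 on remainder applied to Vance.
Totals: Tam $360 + $770 = $1,130; Haddad $360 + $60 = $420; Becker $360 + $1,060 = $1,420; Vance $360 + $1,170 = $1,530; Halvorsen $360 + $180 = $540; Delacroix $360 + $650 = $1,010.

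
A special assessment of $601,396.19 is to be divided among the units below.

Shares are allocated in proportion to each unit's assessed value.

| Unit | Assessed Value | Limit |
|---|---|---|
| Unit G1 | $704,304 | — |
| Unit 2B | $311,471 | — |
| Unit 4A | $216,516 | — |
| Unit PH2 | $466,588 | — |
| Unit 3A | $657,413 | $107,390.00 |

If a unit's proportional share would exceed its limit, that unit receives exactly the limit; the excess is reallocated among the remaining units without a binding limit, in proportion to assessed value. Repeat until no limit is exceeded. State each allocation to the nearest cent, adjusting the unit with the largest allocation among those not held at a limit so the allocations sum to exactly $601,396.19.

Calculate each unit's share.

Unit G1: $204,800.06; Unit 2B: $90,570.67; Unit 4A: $62,959.31; Unit PH2: $135,676.15; Unit 3A: $107,390.00

Combined assessed value = 2,356,292.
Pro-rata shares before constraints: Unit G1 179,759.44501; Unit 2B 79,496.7146; Unit 4A 55,261.3587; Unit PH2 119,087.2122; Unit 3A 167,791.4594.
Capped: Unit 3A ($107,390.00); balance $494,006.19 reallocated over remaining assessed value 1,698,879.
Redistributed shares: Unit G1 204,800.0685 → $204,800.07; Unit 2B 90,570.6657 → $90,570.67; Unit 4A 62,959.3068 → $62,959.31; Unit PH2 135,676.1489 → $135,676.15.
Rounding difference −$0.01 applied to Unit G1 → $204,800.06.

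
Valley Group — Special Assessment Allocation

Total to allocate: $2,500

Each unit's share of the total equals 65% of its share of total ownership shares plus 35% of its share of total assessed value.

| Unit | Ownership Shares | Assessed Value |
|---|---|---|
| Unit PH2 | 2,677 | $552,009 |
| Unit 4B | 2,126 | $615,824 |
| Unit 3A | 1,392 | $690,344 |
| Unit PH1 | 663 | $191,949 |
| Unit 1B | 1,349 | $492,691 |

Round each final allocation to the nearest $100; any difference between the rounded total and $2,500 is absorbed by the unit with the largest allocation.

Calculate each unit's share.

Totals — ownership shares 8,207, assessed value 2,542,817.
Blended shares (65% ownership shares + 35% assessed value): Unit PH2 0.2880; Unit 4B 0.2531; Unit 3A 0.2053; Unit PH1 0.0789; Unit 1B 0.1747.
Raw shares: Unit PH2 720.00; Unit 4B 632.86; Unit 3A 513.17; Unit PH1 197.33; Unit 1B 436.64.
Rounded to nearest $100: Unit PH2 $700; Unit 4B $600; Unit 3A $500; Unit PH1 $200; Unit 1B $400. Sum = $2,400.
Difference $2,500 − $2,400 = +$100 applied to largest allocation (Unit PH2): Unit PH2 becomes $800.

Unit PH2: $800 | Unit 4B: $600 | Unit 3A: $500 | Unit PH1: $200 | Unit 1B: $400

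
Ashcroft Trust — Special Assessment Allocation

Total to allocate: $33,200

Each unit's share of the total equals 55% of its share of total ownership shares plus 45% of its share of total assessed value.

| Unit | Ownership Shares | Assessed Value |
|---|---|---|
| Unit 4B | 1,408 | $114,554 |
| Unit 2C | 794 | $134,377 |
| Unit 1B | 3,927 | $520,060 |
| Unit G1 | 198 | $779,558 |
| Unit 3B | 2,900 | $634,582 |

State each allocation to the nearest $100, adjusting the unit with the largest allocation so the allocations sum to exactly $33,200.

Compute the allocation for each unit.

Unit 4B: $3,600; Unit 2C: $2,500; Unit 1B: $11,300; Unit G1: $5,700; Unit 3B: $10,100

Totals — ownership shares 9,227, assessed value 2,183,131.
Blended shares (55% ownership shares + 45% assessed value): Unit 4B 0.1075; Unit 2C 0.0750; Unit 1B 0.3413; Unit G1 0.1725; Unit 3B 0.3037.
Pro-rata amounts: Unit 4B 3,570.33; Unit 2C 2,490.90; Unit 1B 11,330.40; Unit G1 5,726.65; Unit 3B 10,081.71.
At nearest $100: Unit 4B $3,600; Unit 2C $2,500; Unit 1B $11,300; Unit G1 $5,700; Unit 3B $10,100. Sum = $33,200.
Rounded total matches; no reconciliation needed.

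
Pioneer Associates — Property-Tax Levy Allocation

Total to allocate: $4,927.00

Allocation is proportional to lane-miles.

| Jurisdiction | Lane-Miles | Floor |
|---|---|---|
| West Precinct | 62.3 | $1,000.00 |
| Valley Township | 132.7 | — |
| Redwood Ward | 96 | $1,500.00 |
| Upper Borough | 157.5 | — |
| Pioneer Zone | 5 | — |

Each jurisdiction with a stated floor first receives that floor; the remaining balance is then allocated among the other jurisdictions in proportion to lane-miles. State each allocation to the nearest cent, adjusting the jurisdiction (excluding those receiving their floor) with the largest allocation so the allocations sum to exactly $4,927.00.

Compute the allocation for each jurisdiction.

West Precinct: $1,000.00 | Valley Township: $1,091.00 | Redwood Ward: $1,500.00 | Upper Borough: $1,294.89 | Pioneer Zone: $41.11

Guaranteed amounts: West Precinct $1,000.00; Redwood Ward $1,500.00. Balance $2,427.00.
Balance split over remaining lane-miles 295.2: Valley Township 1,090.9990 → $1,091.00; Upper Borough 1,294.8933 → $1,294.89; Pioneer Zone 41.1077 → $41.11.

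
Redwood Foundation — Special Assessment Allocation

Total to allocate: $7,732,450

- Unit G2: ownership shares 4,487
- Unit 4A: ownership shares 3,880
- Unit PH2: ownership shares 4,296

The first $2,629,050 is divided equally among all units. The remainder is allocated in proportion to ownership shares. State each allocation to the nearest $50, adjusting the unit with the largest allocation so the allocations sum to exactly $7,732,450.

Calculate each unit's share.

First tranche $2,629,050 split equally: $876,350 each.
Remainder $5,103,400 by ownership shares (total 12,663): Unit G2 1,808,335.77 → $1,808,350; Unit 4A 1,563,704.65 → $1,563,700; Unit PH2 1,731,359.58 → $1,731,350.
Totals: Unit G2 $876,350 + $1,808,350 = $2,684,700; Unit 4A $876,350 + $1,563,700 = $2,440,050; Unit PH2 $876,350 + $1,731,350 = $2,607,700.

Unit G2: $2,684,700; Unit 4A: $2,440,050; Unit PH2: $2,607,700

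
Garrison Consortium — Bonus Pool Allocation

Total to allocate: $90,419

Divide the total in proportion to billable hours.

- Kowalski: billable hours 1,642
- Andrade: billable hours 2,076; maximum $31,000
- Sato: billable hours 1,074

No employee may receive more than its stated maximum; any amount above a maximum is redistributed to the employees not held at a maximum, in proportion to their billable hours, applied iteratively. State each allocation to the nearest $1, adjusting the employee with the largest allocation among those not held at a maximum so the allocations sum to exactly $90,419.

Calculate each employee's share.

Combined billable hours = 4,792.
Unconstrained shares: Kowalski 30,982.47; Andrade 39,171.503; Sato 20,265.03.
Capped: Andrade ($31,000); remaining pool $59,419 reallocated over remaining billable hours 2,716.
Shares after redistribution: Kowalski 35,922.68 → $35,923; Sato 23,496.32 → $23,496.

Kowalski: $35,923 | Andrade: $31,000 | Sato: $23,496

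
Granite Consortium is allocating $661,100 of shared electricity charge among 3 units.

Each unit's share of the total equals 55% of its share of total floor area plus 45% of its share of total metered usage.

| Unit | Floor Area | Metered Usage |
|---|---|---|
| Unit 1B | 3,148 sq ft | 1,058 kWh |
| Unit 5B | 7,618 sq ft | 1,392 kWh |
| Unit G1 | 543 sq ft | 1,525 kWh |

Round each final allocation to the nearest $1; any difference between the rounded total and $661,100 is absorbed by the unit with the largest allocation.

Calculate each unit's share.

Unit 1B: $180,396; Unit 5B: $349,112; Unit G1: $131,592

Floor area total 11,309; metered usage total 3,975.
Combined weights (55% floor area + 45% metered usage): Unit 1B 0.2729; Unit 5B 0.5281; Unit G1 0.1990.
Raw shares: Unit 1B 180,396.27; Unit 5B 349,111.99; Unit G1 131,591.74.
After rounding ($1): Unit 1B $180,396; Unit 5B $349,112; Unit G1 $131,592. Sum = $661,100.
Sum already equals the total — no adjustment.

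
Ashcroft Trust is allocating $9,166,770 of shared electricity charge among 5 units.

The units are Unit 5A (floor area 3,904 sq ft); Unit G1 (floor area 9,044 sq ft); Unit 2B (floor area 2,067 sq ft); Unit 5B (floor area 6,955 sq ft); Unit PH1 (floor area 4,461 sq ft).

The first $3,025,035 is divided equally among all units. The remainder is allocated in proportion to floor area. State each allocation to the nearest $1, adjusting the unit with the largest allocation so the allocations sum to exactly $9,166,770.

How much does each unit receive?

$3,025,035 shared equally gives $605,007 per unit.
Remainder $6,141,735 by floor area (total 26,431): Unit 5A 907,167.09 → $907,167; Unit G1 2,101,541.80 → $2,101,542; Unit 2B 480,305.94 → $480,306; Unit 5B 1,616,123.75 → $1,616,124; Unit PH1 1,036,596.41 → $1,036,596.
Totals: Unit 5A $605,007 + $907,167 = $1,512,174; Unit G1 $605,007 + $2,101,542 = $2,706,549; Unit 2B $605,007 + $480,306 = $1,085,313; Unit 5B $605,007 + $1,616,124 = $2,221,131; Unit PH1 $605,007 + $1,036,596 = $1,641,603.

Unit 5A: $1,512,174 · Unit G1: $2,706,549 · Unit 2B: $1,085,313 · Unit 5B: $2,221,131 · Unit PH1: $1,641,603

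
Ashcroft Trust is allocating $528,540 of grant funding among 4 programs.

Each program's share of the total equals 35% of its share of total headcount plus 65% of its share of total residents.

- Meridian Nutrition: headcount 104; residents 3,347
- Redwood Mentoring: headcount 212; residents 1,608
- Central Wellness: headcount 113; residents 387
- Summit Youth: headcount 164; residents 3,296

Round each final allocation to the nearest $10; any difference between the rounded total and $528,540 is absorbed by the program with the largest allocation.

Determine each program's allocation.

Meridian Nutrition: $165,560 · Redwood Mentoring: $130,090 · Central Wellness: $50,640 · Summit Youth: $182,250

Totals — headcount 593, residents 8,638.
Blended shares (35% headcount + 65% residents): Meridian Nutrition 0.3132; Redwood Mentoring 0.2461; Central Wellness 0.0958; Summit Youth 0.3448.
Pro-rata amounts: Meridian Nutrition 165,560.33; Redwood Mentoring 130,087.81; Central Wellness 50,642.64; Summit Youth 182,249.22.
After rounding ($10): Meridian Nutrition $165,560; Redwood Mentoring $130,090; Central Wellness $50,640; Summit Youth $182,250. Sum = $528,540.
No rounding difference to absorb.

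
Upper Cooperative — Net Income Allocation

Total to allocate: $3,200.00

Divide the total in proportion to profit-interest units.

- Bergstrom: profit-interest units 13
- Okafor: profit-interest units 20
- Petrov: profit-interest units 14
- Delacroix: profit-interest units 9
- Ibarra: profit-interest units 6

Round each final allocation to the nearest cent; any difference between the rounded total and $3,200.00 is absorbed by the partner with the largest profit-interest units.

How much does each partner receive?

Bergstrom: $670.97 · Okafor: $1,032.25 · Petrov: $722.58 · Delacroix: $464.52 · Ibarra: $309.68

Profit-interest units total: 13 + 20 + 14 + 9 + 6 = 62.
Raw shares: Bergstrom 670.9677; Okafor 1,032.2581; Petrov 722.5806; Delacroix 464.5161; Ibarra 309.6774.
Rounded to nearest cent: Bergstrom $670.97; Okafor $1,032.26; Petrov $722.58; Delacroix $464.52; Ibarra $309.68. Sum = $3,200.01.
Difference $3,200.00 − $3,200.01 = −$0.01 applied to largest profit-interest units (Okafor): Okafor becomes $1,032.25.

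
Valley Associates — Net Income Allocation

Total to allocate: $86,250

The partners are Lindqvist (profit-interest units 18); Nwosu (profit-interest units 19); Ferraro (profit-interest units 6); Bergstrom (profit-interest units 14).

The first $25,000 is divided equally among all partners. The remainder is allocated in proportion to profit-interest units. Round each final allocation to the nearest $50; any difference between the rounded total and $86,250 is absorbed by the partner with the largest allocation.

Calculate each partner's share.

Lindqvist: $25,600 | Nwosu: $26,650 | Ferraro: $12,700 | Bergstrom: $21,300

$25,000 shared equally gives $6,250 per partner.
Remainder $61,250 by profit-interest units (total 57): Lindqvist 19,342.11 → $19,350; Nwosu 20,416.67 → $20,400; Ferraro 6,447.37 → $6,450; Bergstrom 15,043.86 → $15,050.
Totals: Lindqvist $6,250 + $19,350 = $25,600; Nwosu $6,250 + $20,400 = $26,650; Ferraro $6,250 + $6,450 = $12,700; Bergstrom $6,250 + $15,050 = $21,300.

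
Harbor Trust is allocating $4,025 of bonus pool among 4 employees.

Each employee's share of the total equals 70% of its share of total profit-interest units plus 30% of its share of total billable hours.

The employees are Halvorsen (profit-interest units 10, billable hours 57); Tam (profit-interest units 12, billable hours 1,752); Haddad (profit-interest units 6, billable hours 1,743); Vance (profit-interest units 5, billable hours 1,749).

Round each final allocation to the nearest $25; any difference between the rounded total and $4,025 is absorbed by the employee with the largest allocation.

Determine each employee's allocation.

Totals — profit-interest units 33, billable hours 5,301.
Blended shares (70% profit-interest units + 30% billable hours): Halvorsen 0.2153; Tam 0.3537; Haddad 0.2259; Vance 0.2050.
Raw shares: Halvorsen 866.77; Tam 1,423.63; Haddad 909.31; Vance 825.29.
After rounding ($25): Halvorsen $875; Tam $1,425; Haddad $900; Vance $825. Sum = $4,025.
No rounding difference to absorb.

Halvorsen: $875; Tam: $1,425; Haddad: $900; Vance: $825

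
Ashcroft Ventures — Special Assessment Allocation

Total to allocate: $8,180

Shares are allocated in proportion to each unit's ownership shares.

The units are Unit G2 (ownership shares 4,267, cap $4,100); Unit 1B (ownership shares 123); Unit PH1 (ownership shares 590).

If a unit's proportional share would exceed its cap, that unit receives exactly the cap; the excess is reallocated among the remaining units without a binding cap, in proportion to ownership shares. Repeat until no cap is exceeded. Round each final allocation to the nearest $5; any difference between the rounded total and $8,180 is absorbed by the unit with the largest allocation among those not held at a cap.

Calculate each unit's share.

Unit G2: $4,100 | Unit 1B: $705 | Unit PH1: $3,375

Total ownership shares = 4,980.
Proportional shares (ignoring caps): Unit G2 7,008.85; Unit 1B 202.04; Unit PH1 969.12.
Cap binds for Unit G2 ($4,100); balance $4,080 reallocated over remaining ownership shares 713.
Shares after redistribution: Unit 1B 703.84 → $705; Unit PH1 3,376.16 → $3,375.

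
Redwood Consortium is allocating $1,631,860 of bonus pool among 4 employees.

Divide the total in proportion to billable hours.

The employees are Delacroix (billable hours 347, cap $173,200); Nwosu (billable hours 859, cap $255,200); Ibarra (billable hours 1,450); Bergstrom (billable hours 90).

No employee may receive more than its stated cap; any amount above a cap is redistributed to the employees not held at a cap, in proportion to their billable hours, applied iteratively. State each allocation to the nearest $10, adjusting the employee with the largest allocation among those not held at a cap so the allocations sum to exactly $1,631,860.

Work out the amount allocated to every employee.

Delacroix: $173,200 | Nwosu: $255,200 | Ibarra: $1,133,130 | Bergstrom: $70,330

Sum of billable hours: 2,746.
Pro-rata shares before constraints: Delacroix 206,211.01; Nwosu 510,476.23; Ibarra 861,688.64; Bergstrom 53,484.12.
Held at cap: Delacroix ($173,200), Nwosu ($255,200); remaining pool $1,203,460 reallocated over remaining billable hours 1,540.
Remaining shares: Ibarra 1,133,127.92 → $1,133,130; Bergstrom 70,332.08 → $70,330.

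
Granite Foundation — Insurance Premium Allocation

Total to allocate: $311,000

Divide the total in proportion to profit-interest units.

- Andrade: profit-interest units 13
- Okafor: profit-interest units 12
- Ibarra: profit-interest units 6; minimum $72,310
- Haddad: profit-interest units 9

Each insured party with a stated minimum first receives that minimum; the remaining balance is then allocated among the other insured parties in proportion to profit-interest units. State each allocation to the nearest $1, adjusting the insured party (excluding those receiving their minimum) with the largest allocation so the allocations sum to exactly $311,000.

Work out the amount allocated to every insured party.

Fund the minimums — Ibarra $72,310. Remaining pool $238,690.
Remaining pool split over remaining profit-interest units 34: Andrade 91,263.82 → $91,264; Okafor 84,243.53 → $84,244; Haddad 63,182.65 → $63,183.
Rounding difference −$1 applied to Andrade → $91,263.

Andrade: $91,263 | Okafor: $84,244 | Ibarra: $72,310 | Haddad: $63,183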